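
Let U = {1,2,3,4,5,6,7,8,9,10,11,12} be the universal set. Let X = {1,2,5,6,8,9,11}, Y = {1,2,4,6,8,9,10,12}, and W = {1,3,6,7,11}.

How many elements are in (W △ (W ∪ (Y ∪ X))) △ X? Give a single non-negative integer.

6

Y ∪ X = {1,2,4,5,6,8,9,10,11,12}
W ∪ (Y ∪ X) = {1,2,3,4,5,6,7,8,9,10,11,12}
W △ (W ∪ (Y ∪ X)) = {2,4,5,8,9,10,12}
(W △ (W ∪ (Y ∪ X))) △ X = {1,4,6,10,11,12}
|(W △ (W ∪ (Y ∪ X))) △ X| = 6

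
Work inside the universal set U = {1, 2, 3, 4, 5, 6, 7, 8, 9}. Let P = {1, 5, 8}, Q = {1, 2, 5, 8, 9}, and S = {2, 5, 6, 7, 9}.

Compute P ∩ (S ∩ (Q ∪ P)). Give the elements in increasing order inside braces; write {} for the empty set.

{5}

Q ∪ P = {1, 2, 5, 8, 9}
S ∩ (Q ∪ P) = {2, 5, 9}
P ∩ (S ∩ (Q ∪ P)) = {5}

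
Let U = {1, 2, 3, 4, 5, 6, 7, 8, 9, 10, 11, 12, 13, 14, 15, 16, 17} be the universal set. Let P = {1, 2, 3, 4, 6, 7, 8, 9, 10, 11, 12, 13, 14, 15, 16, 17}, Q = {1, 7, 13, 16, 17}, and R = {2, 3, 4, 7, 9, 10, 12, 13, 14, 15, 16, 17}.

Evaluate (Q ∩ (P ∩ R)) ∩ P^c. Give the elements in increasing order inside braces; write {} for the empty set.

{}

P ∩ R = {2, 3, 4, 7, 9, 10, 12, 13, 14, 15, 16, 17}
Q ∩ (P ∩ R) = {7, 13, 16, 17}
P^c = {5}
(Q ∩ (P ∩ R)) ∩ P^c = {}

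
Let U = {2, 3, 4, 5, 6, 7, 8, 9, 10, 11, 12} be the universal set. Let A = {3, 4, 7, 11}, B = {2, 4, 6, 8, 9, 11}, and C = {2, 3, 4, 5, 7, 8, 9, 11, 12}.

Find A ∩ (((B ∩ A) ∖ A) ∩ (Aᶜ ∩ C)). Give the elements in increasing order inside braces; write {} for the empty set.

{}

B ∩ A = {4, 11}
(B ∩ A) ∖ A = {}
Aᶜ = {2, 5, 6, 8, 9, 10, 12}
Aᶜ ∩ C = {2, 5, 8, 9, 12}
((B ∩ A) ∖ A) ∩ (Aᶜ ∩ C) = {}
A ∩ (((B ∩ A) ∖ A) ∩ (Aᶜ ∩ C)) = {}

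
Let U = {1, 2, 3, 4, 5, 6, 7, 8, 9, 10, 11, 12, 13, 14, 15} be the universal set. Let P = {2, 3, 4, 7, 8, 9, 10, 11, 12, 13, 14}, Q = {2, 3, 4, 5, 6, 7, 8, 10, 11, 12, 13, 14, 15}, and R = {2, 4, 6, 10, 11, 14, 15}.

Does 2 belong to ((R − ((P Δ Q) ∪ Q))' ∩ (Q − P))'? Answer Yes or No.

2 ∈ P and 2 ∈ Q, so 2 ∉ P Δ Q
2 ∉ (P Δ Q) and 2 ∈ Q, so 2 ∈ (P Δ Q) ∪ Q
2 ∈ R and 2 ∈ ((P Δ Q) ∪ Q), so 2 ∉ R − ((P Δ Q) ∪ Q)
2 ∈ (R − ((P Δ Q) ∪ Q))' since 2 ∉ (R − ((P Δ Q) ∪ Q))
2 ∈ Q and 2 ∈ P, so 2 ∉ Q − P
2 ∈ (R − ((P Δ Q) ∪ Q))' and 2 ∉ (Q − P), so 2 ∉ (R − ((P Δ Q) ∪ Q))' ∩ (Q − P)
2 ∈ ((R − ((P Δ Q) ∪ Q))' ∩ (Q − P))' since 2 ∉ ((R − ((P Δ Q) ∪ Q))' ∩ (Q − P))

Yes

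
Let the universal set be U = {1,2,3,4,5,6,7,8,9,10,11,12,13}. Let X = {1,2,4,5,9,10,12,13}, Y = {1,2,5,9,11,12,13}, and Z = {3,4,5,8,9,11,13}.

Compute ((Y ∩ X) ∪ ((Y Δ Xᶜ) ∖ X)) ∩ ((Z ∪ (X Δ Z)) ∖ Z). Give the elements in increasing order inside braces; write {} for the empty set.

{1,2,12}

Y ∩ X = {1,2,5,9,12,13}
Xᶜ = {3,6,7,8,11}
Y Δ Xᶜ = {1,2,3,5,6,7,8,9,12,13}
(Y Δ Xᶜ) ∖ X = {3,6,7,8}
(Y ∩ X) ∪ ((Y Δ Xᶜ) ∖ X) = {1,2,3,5,6,7,8,9,12,13}
X Δ Z = {1,2,3,8,10,11,12}
Z ∪ (X Δ Z) = {1,2,3,4,5,8,9,10,11,12,13}
(Z ∪ (X Δ Z)) ∖ Z = {1,2,10,12}
((Y ∩ X) ∪ ((Y Δ Xᶜ) ∖ X)) ∩ ((Z ∪ (X Δ Z)) ∖ Z) = {1,2,12}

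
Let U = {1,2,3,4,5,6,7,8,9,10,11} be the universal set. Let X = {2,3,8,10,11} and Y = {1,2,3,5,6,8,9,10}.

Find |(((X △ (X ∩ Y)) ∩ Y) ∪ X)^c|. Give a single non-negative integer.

6

X ∩ Y = {2,3,8,10}
X △ (X ∩ Y) = {11}
(X △ (X ∩ Y)) ∩ Y = {}
((X △ (X ∩ Y)) ∩ Y) ∪ X = {2,3,8,10,11}
(((X △ (X ∩ Y)) ∩ Y) ∪ X)^c = {1,4,5,6,7,9}
|(((X △ (X ∩ Y)) ∩ Y) ∪ X)^c| = 6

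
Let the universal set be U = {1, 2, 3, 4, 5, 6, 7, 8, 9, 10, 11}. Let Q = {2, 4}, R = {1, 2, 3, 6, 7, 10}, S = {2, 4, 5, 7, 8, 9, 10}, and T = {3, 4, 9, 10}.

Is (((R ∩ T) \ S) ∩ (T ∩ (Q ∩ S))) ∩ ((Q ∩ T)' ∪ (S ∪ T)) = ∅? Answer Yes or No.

Yes

R ∩ T = {3, 10}
(R ∩ T) \ S = {3}
Q ∩ S = {2, 4}
T ∩ (Q ∩ S) = {4}
((R ∩ T) \ S) ∩ (T ∩ (Q ∩ S)) = {}
Q ∩ T = {4}
(Q ∩ T)' = {1, 2, 3, 5, 6, 7, 8, 9, 10, 11}
S ∪ T = {2, 3, 4, 5, 7, 8, 9, 10}
(Q ∩ T)' ∪ (S ∪ T) = {1, 2, 3, 4, 5, 6, 7, 8, 9, 10, 11}
{} and {1, 2, 3, 4, 5, 6, 7, 8, 9, 10, 11} share no elements.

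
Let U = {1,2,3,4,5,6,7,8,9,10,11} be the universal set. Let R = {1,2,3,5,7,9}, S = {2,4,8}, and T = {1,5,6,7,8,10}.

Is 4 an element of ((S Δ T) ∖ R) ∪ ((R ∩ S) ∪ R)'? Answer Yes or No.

4 ∈ S and 4 ∉ T, so 4 ∈ S Δ T
4 ∈ (S Δ T) and 4 ∉ R, so 4 ∈ (S Δ T) ∖ R
4 ∉ R and 4 ∈ S, so 4 ∉ R ∩ S
4 ∉ (R ∩ S) and 4 ∉ R, so 4 ∉ (R ∩ S) ∪ R
4 ∈ ((R ∩ S) ∪ R)' since 4 ∉ ((R ∩ S) ∪ R)
4 ∈ ((S Δ T) ∖ R) and 4 ∈ ((R ∩ S) ∪ R)', so 4 ∈ ((S Δ T) ∖ R) ∪ ((R ∩ S) ∪ R)'

Yes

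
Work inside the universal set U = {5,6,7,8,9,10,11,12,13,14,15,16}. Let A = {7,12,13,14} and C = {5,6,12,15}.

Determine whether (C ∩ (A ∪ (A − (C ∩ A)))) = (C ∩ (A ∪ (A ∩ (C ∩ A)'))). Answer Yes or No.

Yes

C ∩ A = {12}
A − (C ∩ A) = {7,13,14}
A ∪ (A − (C ∩ A)) = {7,12,13,14}
C ∩ (A ∪ (A − (C ∩ A))) = {12}
(C ∩ A)' = {5,6,7,8,9,10,11,13,14,15,16}
A ∩ (C ∩ A)' = {7,13,14}
A ∪ (A ∩ (C ∩ A)') = {7,12,13,14}
C ∩ (A ∪ (A ∩ (C ∩ A)')) = {12}
Both equal {12}, so C ∩ (A ∪ (A − (C ∩ A))) = C ∩ (A ∪ (A ∩ (C ∩ A)')).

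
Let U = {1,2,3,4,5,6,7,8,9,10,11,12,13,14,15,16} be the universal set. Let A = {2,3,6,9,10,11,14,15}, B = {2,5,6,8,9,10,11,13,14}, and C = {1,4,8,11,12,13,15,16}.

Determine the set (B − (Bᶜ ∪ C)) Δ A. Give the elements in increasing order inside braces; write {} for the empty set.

{3,5,11,15}

Bᶜ = {1,3,4,7,12,15,16}
Bᶜ ∪ C = {1,3,4,7,8,11,12,13,15,16}
B − (Bᶜ ∪ C) = {2,5,6,9,10,14}
(B − (Bᶜ ∪ C)) Δ A = {3,5,11,15}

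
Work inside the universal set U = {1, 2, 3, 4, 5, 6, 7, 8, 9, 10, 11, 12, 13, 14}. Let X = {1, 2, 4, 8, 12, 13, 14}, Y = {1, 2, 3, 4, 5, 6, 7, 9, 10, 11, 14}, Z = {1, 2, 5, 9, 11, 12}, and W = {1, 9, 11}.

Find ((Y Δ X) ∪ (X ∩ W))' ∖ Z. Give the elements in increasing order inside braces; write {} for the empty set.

{4, 14}

Y Δ X = {3, 5, 6, 7, 8, 9, 10, 11, 12, 13}
X ∩ W = {1}
(Y Δ X) ∪ (X ∩ W) = {1, 3, 5, 6, 7, 8, 9, 10, 11, 12, 13}
((Y Δ X) ∪ (X ∩ W))' = {2, 4, 14}
((Y Δ X) ∪ (X ∩ W))' ∖ Z = {4, 14}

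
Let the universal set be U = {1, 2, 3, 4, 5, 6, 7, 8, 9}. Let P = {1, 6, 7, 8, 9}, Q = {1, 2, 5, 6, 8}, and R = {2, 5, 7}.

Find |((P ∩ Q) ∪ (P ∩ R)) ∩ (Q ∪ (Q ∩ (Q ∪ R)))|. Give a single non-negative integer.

P ∩ Q = {1, 6, 8}
P ∩ R = {7}
(P ∩ Q) ∪ (P ∩ R) = {1, 6, 7, 8}
Q ∪ R = {1, 2, 5, 6, 7, 8}
Q ∩ (Q ∪ R) = {1, 2, 5, 6, 8}
Q ∪ (Q ∩ (Q ∪ R)) = {1, 2, 5, 6, 8}
((P ∩ Q) ∪ (P ∩ R)) ∩ (Q ∪ (Q ∩ (Q ∪ R))) = {1, 6, 8}
|((P ∩ Q) ∪ (P ∩ R)) ∩ (Q ∪ (Q ∩ (Q ∪ R)))| = 3

3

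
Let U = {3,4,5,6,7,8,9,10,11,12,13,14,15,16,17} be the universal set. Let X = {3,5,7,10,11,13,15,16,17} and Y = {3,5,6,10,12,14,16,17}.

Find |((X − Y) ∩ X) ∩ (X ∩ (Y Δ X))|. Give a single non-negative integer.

X − Y = {7,11,13,15}
(X − Y) ∩ X = {7,11,13,15}
Y Δ X = {6,7,11,12,13,14,15}
X ∩ (Y Δ X) = {7,11,13,15}
((X − Y) ∩ X) ∩ (X ∩ (Y Δ X)) = {7,11,13,15}
|((X − Y) ∩ X) ∩ (X ∩ (Y Δ X))| = 4

4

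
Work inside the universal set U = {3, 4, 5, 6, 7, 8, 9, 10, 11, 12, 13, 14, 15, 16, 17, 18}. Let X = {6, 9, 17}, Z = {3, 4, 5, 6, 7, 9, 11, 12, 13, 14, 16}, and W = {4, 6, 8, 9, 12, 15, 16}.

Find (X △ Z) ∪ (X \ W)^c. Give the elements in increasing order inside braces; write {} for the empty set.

{3, 4, 5, 6, 7, 8, 9, 10, 11, 12, 13, 14, 15, 16, 17, 18}

X △ Z = {3, 4, 5, 7, 11, 12, 13, 14, 16, 17}
X \ W = {17}
(X \ W)^c = {3, 4, 5, 6, 7, 8, 9, 10, 11, 12, 13, 14, 15, 16, 18}
(X △ Z) ∪ (X \ W)^c = {3, 4, 5, 6, 7, 8, 9, 10, 11, 12, 13, 14, 15, 16, 17, 18}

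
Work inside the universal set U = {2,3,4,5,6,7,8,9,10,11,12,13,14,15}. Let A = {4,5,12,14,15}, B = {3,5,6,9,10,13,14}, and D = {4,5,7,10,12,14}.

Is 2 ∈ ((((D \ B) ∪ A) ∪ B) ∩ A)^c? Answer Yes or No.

Yes

2 ∉ D and 2 ∉ B, so 2 ∉ D \ B
2 ∉ (D \ B) and 2 ∉ A, so 2 ∉ (D \ B) ∪ A
2 ∉ ((D \ B) ∪ A) and 2 ∉ B, so 2 ∉ ((D \ B) ∪ A) ∪ B
2 ∉ (((D \ B) ∪ A) ∪ B) and 2 ∉ A, so 2 ∉ (((D \ B) ∪ A) ∪ B) ∩ A
2 ∈ ((((D \ B) ∪ A) ∪ B) ∩ A)^c since 2 ∉ ((((D \ B) ∪ A) ∪ B) ∩ A)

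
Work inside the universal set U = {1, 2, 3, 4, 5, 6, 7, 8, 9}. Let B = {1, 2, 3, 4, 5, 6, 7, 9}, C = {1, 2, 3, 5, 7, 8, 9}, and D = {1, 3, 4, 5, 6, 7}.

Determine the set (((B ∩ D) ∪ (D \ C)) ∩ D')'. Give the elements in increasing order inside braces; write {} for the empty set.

{1, 2, 3, 4, 5, 6, 7, 8, 9}

B ∩ D = {1, 3, 4, 5, 6, 7}
D \ C = {4, 6}
(B ∩ D) ∪ (D \ C) = {1, 3, 4, 5, 6, 7}
D' = {2, 8, 9}
((B ∩ D) ∪ (D \ C)) ∩ D' = {}
(((B ∩ D) ∪ (D \ C)) ∩ D')' = {1, 2, 3, 4, 5, 6, 7, 8, 9}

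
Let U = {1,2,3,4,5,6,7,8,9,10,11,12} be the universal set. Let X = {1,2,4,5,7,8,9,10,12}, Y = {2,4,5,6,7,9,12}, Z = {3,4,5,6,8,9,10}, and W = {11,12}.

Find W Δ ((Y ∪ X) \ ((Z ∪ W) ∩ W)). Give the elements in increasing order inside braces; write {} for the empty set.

Y ∪ X = {1,2,4,5,6,7,8,9,10,12}
Z ∪ W = {3,4,5,6,8,9,10,11,12}
(Z ∪ W) ∩ W = {11,12}
(Y ∪ X) \ ((Z ∪ W) ∩ W) = {1,2,4,5,6,7,8,9,10}
W Δ ((Y ∪ X) \ ((Z ∪ W) ∩ W)) = {1,2,4,5,6,7,8,9,10,11,12}

{1,2,4,5,6,7,8,9,10,11,12}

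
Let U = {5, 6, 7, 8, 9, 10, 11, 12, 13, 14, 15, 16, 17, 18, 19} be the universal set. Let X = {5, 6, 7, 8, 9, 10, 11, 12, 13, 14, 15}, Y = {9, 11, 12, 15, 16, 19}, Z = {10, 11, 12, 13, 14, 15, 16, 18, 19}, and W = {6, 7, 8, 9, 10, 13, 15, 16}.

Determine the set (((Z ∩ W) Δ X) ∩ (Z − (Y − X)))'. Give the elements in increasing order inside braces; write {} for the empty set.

{5, 6, 7, 8, 9, 10, 13, 15, 16, 17, 18, 19}

Z ∩ W = {10, 13, 15, 16}
(Z ∩ W) Δ X = {5, 6, 7, 8, 9, 11, 12, 14, 16}
Y − X = {16, 19}
Z − (Y − X) = {10, 11, 12, 13, 14, 15, 18}
((Z ∩ W) Δ X) ∩ (Z − (Y − X)) = {11, 12, 14}
(((Z ∩ W) Δ X) ∩ (Z − (Y − X)))' = {5, 6, 7, 8, 9, 10, 13, 15, 16, 17, 18, 19}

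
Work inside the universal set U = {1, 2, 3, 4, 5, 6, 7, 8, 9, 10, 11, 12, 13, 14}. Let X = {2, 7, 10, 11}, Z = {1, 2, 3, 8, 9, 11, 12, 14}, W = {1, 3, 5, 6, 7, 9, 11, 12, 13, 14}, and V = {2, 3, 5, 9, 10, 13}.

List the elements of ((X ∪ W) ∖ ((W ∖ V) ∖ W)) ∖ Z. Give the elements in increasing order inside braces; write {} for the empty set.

X ∪ W = {1, 2, 3, 5, 6, 7, 9, 10, 11, 12, 13, 14}
W ∖ V = {1, 6, 7, 11, 12, 14}
(W ∖ V) ∖ W = {}
(X ∪ W) ∖ ((W ∖ V) ∖ W) = {1, 2, 3, 5, 6, 7, 9, 10, 11, 12, 13, 14}
((X ∪ W) ∖ ((W ∖ V) ∖ W)) ∖ Z = {5, 6, 7, 10, 13}

{5, 6, 7, 10, 13}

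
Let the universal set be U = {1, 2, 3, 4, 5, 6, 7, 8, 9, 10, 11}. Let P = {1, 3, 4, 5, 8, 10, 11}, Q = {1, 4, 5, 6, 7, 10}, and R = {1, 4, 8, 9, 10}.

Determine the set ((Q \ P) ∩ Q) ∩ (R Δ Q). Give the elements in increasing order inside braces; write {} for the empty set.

{6, 7}

Q \ P = {6, 7}
(Q \ P) ∩ Q = {6, 7}
R Δ Q = {5, 6, 7, 8, 9}
((Q \ P) ∩ Q) ∩ (R Δ Q) = {6, 7}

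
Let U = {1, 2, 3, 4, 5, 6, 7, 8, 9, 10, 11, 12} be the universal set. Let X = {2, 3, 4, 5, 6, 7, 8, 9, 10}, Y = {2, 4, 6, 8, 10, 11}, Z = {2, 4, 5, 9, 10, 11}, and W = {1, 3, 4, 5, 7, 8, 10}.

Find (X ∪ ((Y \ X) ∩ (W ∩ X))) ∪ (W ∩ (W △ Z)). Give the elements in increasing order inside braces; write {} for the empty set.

Y \ X = {11}
W ∩ X = {3, 4, 5, 7, 8, 10}
(Y \ X) ∩ (W ∩ X) = {}
X ∪ ((Y \ X) ∩ (W ∩ X)) = {2, 3, 4, 5, 6, 7, 8, 9, 10}
W △ Z = {1, 2, 3, 7, 8, 9, 11}
W ∩ (W △ Z) = {1, 3, 7, 8}
(X ∪ ((Y \ X) ∩ (W ∩ X))) ∪ (W ∩ (W △ Z)) = {1, 2, 3, 4, 5, 6, 7, 8, 9, 10}

{1, 2, 3, 4, 5, 6, 7, 8, 9, 10}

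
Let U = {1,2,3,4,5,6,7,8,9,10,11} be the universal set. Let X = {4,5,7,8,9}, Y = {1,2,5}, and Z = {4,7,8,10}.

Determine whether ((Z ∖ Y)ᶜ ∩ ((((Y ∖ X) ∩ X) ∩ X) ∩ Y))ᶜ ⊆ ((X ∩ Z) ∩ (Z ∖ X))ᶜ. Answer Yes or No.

Yes

Z ∖ Y = {4,7,8,10}
(Z ∖ Y)ᶜ = {1,2,3,5,6,9,11}
Y ∖ X = {1,2}
(Y ∖ X) ∩ X = {}
((Y ∖ X) ∩ X) ∩ X = {}
(((Y ∖ X) ∩ X) ∩ X) ∩ Y = {}
(Z ∖ Y)ᶜ ∩ ((((Y ∖ X) ∩ X) ∩ X) ∩ Y) = {}
((Z ∖ Y)ᶜ ∩ ((((Y ∖ X) ∩ X) ∩ X) ∩ Y))ᶜ = {1,2,3,4,5,6,7,8,9,10,11}
X ∩ Z = {4,7,8}
Z ∖ X = {10}
(X ∩ Z) ∩ (Z ∖ X) = {}
((X ∩ Z) ∩ (Z ∖ X))ᶜ = {1,2,3,4,5,6,7,8,9,10,11}
Every element of {1,2,3,4,5,6,7,8,9,10,11} is in {1,2,3,4,5,6,7,8,9,10,11}, so ((Z ∖ Y)ᶜ ∩ ((((Y ∖ X) ∩ X) ∩ X) ∩ Y))ᶜ ⊆ ((X ∩ Z) ∩ (Z ∖ X))ᶜ.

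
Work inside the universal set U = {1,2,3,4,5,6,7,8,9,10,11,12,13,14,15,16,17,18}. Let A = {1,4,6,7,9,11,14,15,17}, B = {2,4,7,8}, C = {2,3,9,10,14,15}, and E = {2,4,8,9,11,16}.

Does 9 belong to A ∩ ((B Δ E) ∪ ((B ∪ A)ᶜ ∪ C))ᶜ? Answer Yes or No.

No

9 ∉ B and 9 ∈ E, so 9 ∈ B Δ E
9 ∉ B and 9 ∈ A, so 9 ∈ B ∪ A
9 ∉ (B ∪ A)ᶜ since 9 ∈ (B ∪ A)
9 ∉ (B ∪ A)ᶜ and 9 ∈ C, so 9 ∈ (B ∪ A)ᶜ ∪ C
9 ∈ (B Δ E) and 9 ∈ ((B ∪ A)ᶜ ∪ C), so 9 ∈ (B Δ E) ∪ ((B ∪ A)ᶜ ∪ C)
9 ∉ ((B Δ E) ∪ ((B ∪ A)ᶜ ∪ C))ᶜ since 9 ∈ ((B Δ E) ∪ ((B ∪ A)ᶜ ∪ C))
9 ∈ A and 9 ∉ ((B Δ E) ∪ ((B ∪ A)ᶜ ∪ C))ᶜ, so 9 ∉ A ∩ ((B Δ E) ∪ ((B ∪ A)ᶜ ∪ C))ᶜ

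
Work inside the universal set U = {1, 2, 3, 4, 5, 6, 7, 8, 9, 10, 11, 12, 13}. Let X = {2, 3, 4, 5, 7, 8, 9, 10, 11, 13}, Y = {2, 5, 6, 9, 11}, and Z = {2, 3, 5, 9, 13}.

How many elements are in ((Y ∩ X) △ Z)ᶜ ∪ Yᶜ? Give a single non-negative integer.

12

Y ∩ X = {2, 5, 9, 11}
(Y ∩ X) △ Z = {3, 11, 13}
((Y ∩ X) △ Z)ᶜ = {1, 2, 4, 5, 6, 7, 8, 9, 10, 12}
Yᶜ = {1, 3, 4, 7, 8, 10, 12, 13}
((Y ∩ X) △ Z)ᶜ ∪ Yᶜ = {1, 2, 3, 4, 5, 6, 7, 8, 9, 10, 12, 13}
|((Y ∩ X) △ Z)ᶜ ∪ Yᶜ| = 12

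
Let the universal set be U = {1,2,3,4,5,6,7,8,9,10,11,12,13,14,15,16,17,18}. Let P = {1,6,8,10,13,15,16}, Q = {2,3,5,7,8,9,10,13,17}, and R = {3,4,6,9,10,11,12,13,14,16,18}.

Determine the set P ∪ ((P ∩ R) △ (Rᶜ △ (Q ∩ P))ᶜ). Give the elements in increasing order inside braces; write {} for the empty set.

P ∩ R = {6,10,13,16}
Rᶜ = {1,2,5,7,8,15,17}
Q ∩ P = {8,10,13}
Rᶜ △ (Q ∩ P) = {1,2,5,7,10,13,15,17}
(Rᶜ △ (Q ∩ P))ᶜ = {3,4,6,8,9,11,12,14,16,18}
(P ∩ R) △ (Rᶜ △ (Q ∩ P))ᶜ = {3,4,8,9,10,11,12,13,14,18}
P ∪ ((P ∩ R) △ (Rᶜ △ (Q ∩ P))ᶜ) = {1,3,4,6,8,9,10,11,12,13,14,15,16,18}

{1,3,4,6,8,9,10,11,12,13,14,15,16,18}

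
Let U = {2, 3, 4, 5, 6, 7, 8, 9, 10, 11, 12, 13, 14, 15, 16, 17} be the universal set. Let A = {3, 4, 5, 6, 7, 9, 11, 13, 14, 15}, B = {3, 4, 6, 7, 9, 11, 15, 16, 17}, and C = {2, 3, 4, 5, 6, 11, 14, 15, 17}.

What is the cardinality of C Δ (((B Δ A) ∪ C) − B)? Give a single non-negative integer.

7

B Δ A = {5, 13, 14, 16, 17}
(B Δ A) ∪ C = {2, 3, 4, 5, 6, 11, 13, 14, 15, 16, 17}
((B Δ A) ∪ C) − B = {2, 5, 13, 14}
C Δ (((B Δ A) ∪ C) − B) = {3, 4, 6, 11, 13, 15, 17}
|C Δ (((B Δ A) ∪ C) − B)| = 7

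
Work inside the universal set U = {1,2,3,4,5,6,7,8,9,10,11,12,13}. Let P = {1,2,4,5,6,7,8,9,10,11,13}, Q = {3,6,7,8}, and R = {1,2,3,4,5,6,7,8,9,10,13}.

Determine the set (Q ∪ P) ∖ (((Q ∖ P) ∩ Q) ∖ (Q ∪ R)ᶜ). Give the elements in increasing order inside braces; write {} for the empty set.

Q ∪ P = {1,2,3,4,5,6,7,8,9,10,11,13}
Q ∖ P = {3}
(Q ∖ P) ∩ Q = {3}
Q ∪ R = {1,2,3,4,5,6,7,8,9,10,13}
(Q ∪ R)ᶜ = {11,12}
((Q ∖ P) ∩ Q) ∖ (Q ∪ R)ᶜ = {3}
(Q ∪ P) ∖ (((Q ∖ P) ∩ Q) ∖ (Q ∪ R)ᶜ) = {1,2,4,5,6,7,8,9,10,11,13}

{1,2,4,5,6,7,8,9,10,11,13}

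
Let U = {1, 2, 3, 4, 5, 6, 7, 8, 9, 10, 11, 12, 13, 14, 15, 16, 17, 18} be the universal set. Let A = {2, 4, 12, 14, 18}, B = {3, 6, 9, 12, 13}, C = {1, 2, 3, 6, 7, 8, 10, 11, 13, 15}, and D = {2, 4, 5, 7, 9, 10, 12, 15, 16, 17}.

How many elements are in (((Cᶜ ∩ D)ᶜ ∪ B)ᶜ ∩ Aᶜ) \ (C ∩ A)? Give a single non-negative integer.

Cᶜ = {4, 5, 9, 12, 14, 16, 17, 18}
Cᶜ ∩ D = {4, 5, 9, 12, 16, 17}
(Cᶜ ∩ D)ᶜ = {1, 2, 3, 6, 7, 8, 10, 11, 13, 14, 15, 18}
(Cᶜ ∩ D)ᶜ ∪ B = {1, 2, 3, 6, 7, 8, 9, 10, 11, 12, 13, 14, 15, 18}
((Cᶜ ∩ D)ᶜ ∪ B)ᶜ = {4, 5, 16, 17}
Aᶜ = {1, 3, 5, 6, 7, 8, 9, 10, 11, 13, 15, 16, 17}
((Cᶜ ∩ D)ᶜ ∪ B)ᶜ ∩ Aᶜ = {5, 16, 17}
C ∩ A = {2}
(((Cᶜ ∩ D)ᶜ ∪ B)ᶜ ∩ Aᶜ) \ (C ∩ A) = {5, 16, 17}
|(((Cᶜ ∩ D)ᶜ ∪ B)ᶜ ∩ Aᶜ) \ (C ∩ A)| = 3

3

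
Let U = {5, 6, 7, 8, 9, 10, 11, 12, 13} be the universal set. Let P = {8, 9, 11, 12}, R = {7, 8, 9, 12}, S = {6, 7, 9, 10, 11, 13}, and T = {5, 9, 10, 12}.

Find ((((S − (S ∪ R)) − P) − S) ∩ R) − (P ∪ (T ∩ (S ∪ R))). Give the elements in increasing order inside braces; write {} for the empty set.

S ∪ R = {6, 7, 8, 9, 10, 11, 12, 13}
S − (S ∪ R) = {}
(S − (S ∪ R)) − P = {}
((S − (S ∪ R)) − P) − S = {}
(((S − (S ∪ R)) − P) − S) ∩ R = {}
T ∩ (S ∪ R) = {9, 10, 12}
P ∪ (T ∩ (S ∪ R)) = {8, 9, 10, 11, 12}
((((S − (S ∪ R)) − P) − S) ∩ R) − (P ∪ (T ∩ (S ∪ R))) = {}

{}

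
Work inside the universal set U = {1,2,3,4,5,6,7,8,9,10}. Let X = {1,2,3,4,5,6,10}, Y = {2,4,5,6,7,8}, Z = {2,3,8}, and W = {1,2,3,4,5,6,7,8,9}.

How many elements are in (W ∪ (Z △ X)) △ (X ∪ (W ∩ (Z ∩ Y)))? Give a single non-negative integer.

2

Z △ X = {1,4,5,6,8,10}
W ∪ (Z △ X) = {1,2,3,4,5,6,7,8,9,10}
Z ∩ Y = {2,8}
W ∩ (Z ∩ Y) = {2,8}
X ∪ (W ∩ (Z ∩ Y)) = {1,2,3,4,5,6,8,10}
(W ∪ (Z △ X)) △ (X ∪ (W ∩ (Z ∩ Y))) = {7,9}
|(W ∪ (Z △ X)) △ (X ∪ (W ∩ (Z ∩ Y)))| = 2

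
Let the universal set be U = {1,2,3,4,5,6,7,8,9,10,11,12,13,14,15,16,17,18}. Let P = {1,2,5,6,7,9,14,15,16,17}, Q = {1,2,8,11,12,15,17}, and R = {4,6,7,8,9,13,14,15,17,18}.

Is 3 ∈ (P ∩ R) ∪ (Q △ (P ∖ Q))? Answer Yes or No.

3 ∉ P and 3 ∉ R, so 3 ∉ P ∩ R
3 ∉ P and 3 ∉ Q, so 3 ∉ P ∖ Q
3 ∉ Q and 3 ∉ (P ∖ Q), so 3 ∉ Q △ (P ∖ Q)
3 ∉ (P ∩ R) and 3 ∉ (Q △ (P ∖ Q)), so 3 ∉ (P ∩ R) ∪ (Q △ (P ∖ Q))

No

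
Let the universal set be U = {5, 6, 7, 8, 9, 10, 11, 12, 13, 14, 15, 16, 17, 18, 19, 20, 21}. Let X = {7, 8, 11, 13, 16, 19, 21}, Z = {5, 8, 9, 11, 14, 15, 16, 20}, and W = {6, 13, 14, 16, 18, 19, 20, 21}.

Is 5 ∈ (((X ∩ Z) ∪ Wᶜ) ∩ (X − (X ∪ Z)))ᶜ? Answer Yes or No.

5 ∉ X and 5 ∈ Z, so 5 ∉ X ∩ Z
5 ∉ W, so 5 ∈ Wᶜ
5 ∉ (X ∩ Z) and 5 ∈ Wᶜ, so 5 ∈ (X ∩ Z) ∪ Wᶜ
5 ∉ X and 5 ∈ Z, so 5 ∈ X ∪ Z
5 ∉ X and 5 ∈ (X ∪ Z), so 5 ∉ X − (X ∪ Z)
5 ∈ ((X ∩ Z) ∪ Wᶜ) and 5 ∉ (X − (X ∪ Z)), so 5 ∉ ((X ∩ Z) ∪ Wᶜ) ∩ (X − (X ∪ Z))
5 ∈ (((X ∩ Z) ∪ Wᶜ) ∩ (X − (X ∪ Z)))ᶜ since 5 ∉ (((X ∩ Z) ∪ Wᶜ) ∩ (X − (X ∪ Z)))

Yes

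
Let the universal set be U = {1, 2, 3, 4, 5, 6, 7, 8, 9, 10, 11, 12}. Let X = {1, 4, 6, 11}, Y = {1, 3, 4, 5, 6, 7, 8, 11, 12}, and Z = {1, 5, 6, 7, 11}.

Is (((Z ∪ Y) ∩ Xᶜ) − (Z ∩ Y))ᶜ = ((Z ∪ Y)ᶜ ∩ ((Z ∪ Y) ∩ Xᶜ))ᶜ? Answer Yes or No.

Z ∪ Y = {1, 3, 4, 5, 6, 7, 8, 11, 12}
Xᶜ = {2, 3, 5, 7, 8, 9, 10, 12}
(Z ∪ Y) ∩ Xᶜ = {3, 5, 7, 8, 12}
Z ∩ Y = {1, 5, 6, 7, 11}
((Z ∪ Y) ∩ Xᶜ) − (Z ∩ Y) = {3, 8, 12}
(((Z ∪ Y) ∩ Xᶜ) − (Z ∩ Y))ᶜ = {1, 2, 4, 5, 6, 7, 9, 10, 11}
(Z ∪ Y)ᶜ = {2, 9, 10}
(Z ∪ Y)ᶜ ∩ ((Z ∪ Y) ∩ Xᶜ) = {}
((Z ∪ Y)ᶜ ∩ ((Z ∪ Y) ∩ Xᶜ))ᶜ = {1, 2, 3, 4, 5, 6, 7, 8, 9, 10, 11, 12}
3 ∈ ((Z ∪ Y)ᶜ ∩ ((Z ∪ Y) ∩ Xᶜ))ᶜ but 3 ∉ (((Z ∪ Y) ∩ Xᶜ) − (Z ∩ Y))ᶜ, so they differ.

No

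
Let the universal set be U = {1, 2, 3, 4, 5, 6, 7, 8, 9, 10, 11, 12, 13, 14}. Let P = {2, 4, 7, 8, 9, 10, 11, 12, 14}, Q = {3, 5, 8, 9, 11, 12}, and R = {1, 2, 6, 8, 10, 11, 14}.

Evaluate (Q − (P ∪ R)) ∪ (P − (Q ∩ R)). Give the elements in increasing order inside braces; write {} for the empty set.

P ∪ R = {1, 2, 4, 6, 7, 8, 9, 10, 11, 12, 14}
Q − (P ∪ R) = {3, 5}
Q ∩ R = {8, 11}
P − (Q ∩ R) = {2, 4, 7, 9, 10, 12, 14}
(Q − (P ∪ R)) ∪ (P − (Q ∩ R)) = {2, 3, 4, 5, 7, 9, 10, 12, 14}

{2, 3, 4, 5, 7, 9, 10, 12, 14}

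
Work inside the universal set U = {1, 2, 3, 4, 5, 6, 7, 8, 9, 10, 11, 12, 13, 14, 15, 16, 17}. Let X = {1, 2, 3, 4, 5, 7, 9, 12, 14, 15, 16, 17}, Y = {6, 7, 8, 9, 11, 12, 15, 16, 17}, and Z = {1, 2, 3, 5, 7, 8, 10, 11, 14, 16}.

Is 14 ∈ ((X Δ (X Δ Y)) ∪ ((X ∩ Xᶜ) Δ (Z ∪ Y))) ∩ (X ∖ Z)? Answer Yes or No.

14 ∈ X and 14 ∉ Y, so 14 ∈ X Δ Y
14 ∈ X and 14 ∈ (X Δ Y), so 14 ∉ X Δ (X Δ Y)
14 ∈ X, so 14 ∉ Xᶜ
14 ∈ X and 14 ∉ Xᶜ, so 14 ∉ X ∩ Xᶜ
14 ∈ Z and 14 ∉ Y, so 14 ∈ Z ∪ Y
14 ∉ (X ∩ Xᶜ) and 14 ∈ (Z ∪ Y), so 14 ∈ (X ∩ Xᶜ) Δ (Z ∪ Y)
14 ∉ (X Δ (X Δ Y)) and 14 ∈ ((X ∩ Xᶜ) Δ (Z ∪ Y)), so 14 ∈ (X Δ (X Δ Y)) ∪ ((X ∩ Xᶜ) Δ (Z ∪ Y))
14 ∈ X and 14 ∈ Z, so 14 ∉ X ∖ Z
14 ∈ ((X Δ (X Δ Y)) ∪ ((X ∩ Xᶜ) Δ (Z ∪ Y))) and 14 ∉ (X ∖ Z), so 14 ∉ ((X Δ (X Δ Y)) ∪ ((X ∩ Xᶜ) Δ (Z ∪ Y))) ∩ (X ∖ Z)

No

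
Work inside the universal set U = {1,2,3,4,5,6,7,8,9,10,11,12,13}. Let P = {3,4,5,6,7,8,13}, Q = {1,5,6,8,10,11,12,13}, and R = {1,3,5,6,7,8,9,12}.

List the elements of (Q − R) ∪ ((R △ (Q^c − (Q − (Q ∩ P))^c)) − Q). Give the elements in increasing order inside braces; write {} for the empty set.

{3,7,9,10,11,13}

Q − R = {10,11,13}
Q^c = {2,3,4,7,9}
Q ∩ P = {5,6,8,13}
Q − (Q ∩ P) = {1,10,11,12}
(Q − (Q ∩ P))^c = {2,3,4,5,6,7,8,9,13}
Q^c − (Q − (Q ∩ P))^c = {}
R △ (Q^c − (Q − (Q ∩ P))^c) = {1,3,5,6,7,8,9,12}
(R △ (Q^c − (Q − (Q ∩ P))^c)) − Q = {3,7,9}
(Q − R) ∪ ((R △ (Q^c − (Q − (Q ∩ P))^c)) − Q) = {3,7,9,10,11,13}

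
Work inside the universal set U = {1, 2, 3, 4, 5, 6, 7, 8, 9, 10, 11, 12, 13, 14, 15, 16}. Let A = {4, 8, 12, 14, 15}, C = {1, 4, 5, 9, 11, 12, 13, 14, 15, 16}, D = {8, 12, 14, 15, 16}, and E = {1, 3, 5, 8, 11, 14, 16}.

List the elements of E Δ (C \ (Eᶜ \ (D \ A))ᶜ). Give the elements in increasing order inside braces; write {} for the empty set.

Eᶜ = {2, 4, 6, 7, 9, 10, 12, 13, 15}
D \ A = {16}
Eᶜ \ (D \ A) = {2, 4, 6, 7, 9, 10, 12, 13, 15}
(Eᶜ \ (D \ A))ᶜ = {1, 3, 5, 8, 11, 14, 16}
C \ (Eᶜ \ (D \ A))ᶜ = {4, 9, 12, 13, 15}
E Δ (C \ (Eᶜ \ (D \ A))ᶜ) = {1, 3, 4, 5, 8, 9, 11, 12, 13, 14, 15, 16}

{1, 3, 4, 5, 8, 9, 11, 12, 13, 14, 15, 16}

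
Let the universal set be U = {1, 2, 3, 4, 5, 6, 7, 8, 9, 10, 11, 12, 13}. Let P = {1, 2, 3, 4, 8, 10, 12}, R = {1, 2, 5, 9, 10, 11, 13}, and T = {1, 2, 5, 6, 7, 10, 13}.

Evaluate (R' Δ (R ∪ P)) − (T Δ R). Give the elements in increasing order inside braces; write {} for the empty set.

{1, 2, 5, 10, 13}

R' = {3, 4, 6, 7, 8, 12}
R ∪ P = {1, 2, 3, 4, 5, 8, 9, 10, 11, 12, 13}
R' Δ (R ∪ P) = {1, 2, 5, 6, 7, 9, 10, 11, 13}
T Δ R = {6, 7, 9, 11}
(R' Δ (R ∪ P)) − (T Δ R) = {1, 2, 5, 10, 13}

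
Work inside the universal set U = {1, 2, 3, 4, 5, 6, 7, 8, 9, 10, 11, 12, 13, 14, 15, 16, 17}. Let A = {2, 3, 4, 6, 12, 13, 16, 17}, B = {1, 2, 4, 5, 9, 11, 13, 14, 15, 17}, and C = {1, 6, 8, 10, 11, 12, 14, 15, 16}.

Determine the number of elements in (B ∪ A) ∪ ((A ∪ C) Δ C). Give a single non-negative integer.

B ∪ A = {1, 2, 3, 4, 5, 6, 9, 11, 12, 13, 14, 15, 16, 17}
A ∪ C = {1, 2, 3, 4, 6, 8, 10, 11, 12, 13, 14, 15, 16, 17}
(A ∪ C) Δ C = {2, 3, 4, 13, 17}
(B ∪ A) ∪ ((A ∪ C) Δ C) = {1, 2, 3, 4, 5, 6, 9, 11, 12, 13, 14, 15, 16, 17}
|(B ∪ A) ∪ ((A ∪ C) Δ C)| = 14

14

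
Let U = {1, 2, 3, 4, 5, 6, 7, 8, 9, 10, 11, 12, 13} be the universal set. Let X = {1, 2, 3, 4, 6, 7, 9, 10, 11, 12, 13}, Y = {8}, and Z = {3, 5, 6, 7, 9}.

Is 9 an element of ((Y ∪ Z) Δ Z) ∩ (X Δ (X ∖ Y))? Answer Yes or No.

9 ∉ Y and 9 ∈ Z, so 9 ∈ Y ∪ Z
9 ∈ (Y ∪ Z) and 9 ∈ Z, so 9 ∉ (Y ∪ Z) Δ Z
9 ∈ X and 9 ∉ Y, so 9 ∈ X ∖ Y
9 ∈ X and 9 ∈ (X ∖ Y), so 9 ∉ X Δ (X ∖ Y)
9 ∉ ((Y ∪ Z) Δ Z) and 9 ∉ (X Δ (X ∖ Y)), so 9 ∉ ((Y ∪ Z) Δ Z) ∩ (X Δ (X ∖ Y))

No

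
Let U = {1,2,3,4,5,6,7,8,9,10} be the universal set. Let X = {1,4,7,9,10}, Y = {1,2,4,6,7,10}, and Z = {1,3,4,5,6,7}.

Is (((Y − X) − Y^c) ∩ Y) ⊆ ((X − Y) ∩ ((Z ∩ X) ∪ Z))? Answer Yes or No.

Y − X = {2,6}
Y^c = {3,5,8,9}
(Y − X) − Y^c = {2,6}
((Y − X) − Y^c) ∩ Y = {2,6}
X − Y = {9}
Z ∩ X = {1,4,7}
(Z ∩ X) ∪ Z = {1,3,4,5,6,7}
(X − Y) ∩ ((Z ∩ X) ∪ Z) = {}
2 ∈ ((Y − X) − Y^c) ∩ Y but 2 ∉ (X − Y) ∩ ((Z ∩ X) ∪ Z), so the inclusion fails.

No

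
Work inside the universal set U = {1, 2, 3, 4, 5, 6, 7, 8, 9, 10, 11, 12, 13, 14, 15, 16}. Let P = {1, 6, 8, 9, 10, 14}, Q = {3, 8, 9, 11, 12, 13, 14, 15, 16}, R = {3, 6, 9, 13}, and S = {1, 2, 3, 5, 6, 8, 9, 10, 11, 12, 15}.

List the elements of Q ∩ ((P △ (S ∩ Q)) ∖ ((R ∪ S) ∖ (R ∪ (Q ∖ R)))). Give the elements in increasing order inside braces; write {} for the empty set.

{3, 11, 12, 14, 15}

S ∩ Q = {3, 8, 9, 11, 12, 15}
P △ (S ∩ Q) = {1, 3, 6, 10, 11, 12, 14, 15}
R ∪ S = {1, 2, 3, 5, 6, 8, 9, 10, 11, 12, 13, 15}
Q ∖ R = {8, 11, 12, 14, 15, 16}
R ∪ (Q ∖ R) = {3, 6, 8, 9, 11, 12, 13, 14, 15, 16}
(R ∪ S) ∖ (R ∪ (Q ∖ R)) = {1, 2, 5, 10}
(P △ (S ∩ Q)) ∖ ((R ∪ S) ∖ (R ∪ (Q ∖ R))) = {3, 6, 11, 12, 14, 15}
Q ∩ ((P △ (S ∩ Q)) ∖ ((R ∪ S) ∖ (R ∪ (Q ∖ R)))) = {3, 11, 12, 14, 15}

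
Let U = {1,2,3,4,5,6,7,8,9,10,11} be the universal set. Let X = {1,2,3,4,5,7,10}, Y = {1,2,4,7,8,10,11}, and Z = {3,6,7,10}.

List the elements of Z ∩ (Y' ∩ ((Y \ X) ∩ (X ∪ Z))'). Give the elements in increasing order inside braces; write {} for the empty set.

{3,6}

Y' = {3,5,6,9}
Y \ X = {8,11}
X ∪ Z = {1,2,3,4,5,6,7,10}
(Y \ X) ∩ (X ∪ Z) = {}
((Y \ X) ∩ (X ∪ Z))' = {1,2,3,4,5,6,7,8,9,10,11}
Y' ∩ ((Y \ X) ∩ (X ∪ Z))' = {3,5,6,9}
Z ∩ (Y' ∩ ((Y \ X) ∩ (X ∪ Z))') = {3,6}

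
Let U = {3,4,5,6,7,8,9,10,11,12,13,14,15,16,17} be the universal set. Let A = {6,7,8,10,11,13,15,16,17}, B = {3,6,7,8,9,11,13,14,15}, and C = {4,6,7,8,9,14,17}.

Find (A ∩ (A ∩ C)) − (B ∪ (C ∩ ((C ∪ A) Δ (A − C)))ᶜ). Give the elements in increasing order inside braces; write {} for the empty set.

{17}

A ∩ C = {6,7,8,17}
A ∩ (A ∩ C) = {6,7,8,17}
C ∪ A = {4,6,7,8,9,10,11,13,14,15,16,17}
A − C = {10,11,13,15,16}
(C ∪ A) Δ (A − C) = {4,6,7,8,9,14,17}
C ∩ ((C ∪ A) Δ (A − C)) = {4,6,7,8,9,14,17}
(C ∩ ((C ∪ A) Δ (A − C)))ᶜ = {3,5,10,11,12,13,15,16}
B ∪ (C ∩ ((C ∪ A) Δ (A − C)))ᶜ = {3,5,6,7,8,9,10,11,12,13,14,15,16}
(A ∩ (A ∩ C)) − (B ∪ (C ∩ ((C ∪ A) Δ (A − C)))ᶜ) = {17}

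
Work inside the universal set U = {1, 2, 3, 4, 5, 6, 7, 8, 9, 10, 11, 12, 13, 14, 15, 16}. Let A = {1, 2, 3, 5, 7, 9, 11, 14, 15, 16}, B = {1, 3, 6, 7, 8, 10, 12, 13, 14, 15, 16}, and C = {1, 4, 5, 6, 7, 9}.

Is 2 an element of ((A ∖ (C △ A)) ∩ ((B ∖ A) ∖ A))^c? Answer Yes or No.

Yes

2 ∉ C and 2 ∈ A, so 2 ∈ C △ A
2 ∈ A and 2 ∈ (C △ A), so 2 ∉ A ∖ (C △ A)
2 ∉ B and 2 ∈ A, so 2 ∉ B ∖ A
2 ∉ (B ∖ A) and 2 ∈ A, so 2 ∉ (B ∖ A) ∖ A
2 ∉ (A ∖ (C △ A)) and 2 ∉ ((B ∖ A) ∖ A), so 2 ∉ (A ∖ (C △ A)) ∩ ((B ∖ A) ∖ A)
2 ∈ ((A ∖ (C △ A)) ∩ ((B ∖ A) ∖ A))^c since 2 ∉ ((A ∖ (C △ A)) ∩ ((B ∖ A) ∖ A))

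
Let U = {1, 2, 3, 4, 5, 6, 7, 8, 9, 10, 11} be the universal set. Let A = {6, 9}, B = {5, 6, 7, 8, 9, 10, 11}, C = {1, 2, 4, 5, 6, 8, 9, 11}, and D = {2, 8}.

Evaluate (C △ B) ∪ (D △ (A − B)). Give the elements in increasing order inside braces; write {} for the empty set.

C △ B = {1, 2, 4, 7, 10}
A − B = {}
D △ (A − B) = {2, 8}
(C △ B) ∪ (D △ (A − B)) = {1, 2, 4, 7, 8, 10}

{1, 2, 4, 7, 8, 10}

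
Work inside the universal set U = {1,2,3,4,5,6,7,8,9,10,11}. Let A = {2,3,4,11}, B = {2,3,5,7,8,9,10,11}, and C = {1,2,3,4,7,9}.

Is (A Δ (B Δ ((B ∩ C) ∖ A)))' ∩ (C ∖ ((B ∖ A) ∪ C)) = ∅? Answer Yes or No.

Yes

B ∩ C = {2,3,7,9}
(B ∩ C) ∖ A = {7,9}
B Δ ((B ∩ C) ∖ A) = {2,3,5,8,10,11}
A Δ (B Δ ((B ∩ C) ∖ A)) = {4,5,8,10}
(A Δ (B Δ ((B ∩ C) ∖ A)))' = {1,2,3,6,7,9,11}
B ∖ A = {5,7,8,9,10}
(B ∖ A) ∪ C = {1,2,3,4,5,7,8,9,10}
C ∖ ((B ∖ A) ∪ C) = {}
{1,2,3,6,7,9,11} and {} share no elements.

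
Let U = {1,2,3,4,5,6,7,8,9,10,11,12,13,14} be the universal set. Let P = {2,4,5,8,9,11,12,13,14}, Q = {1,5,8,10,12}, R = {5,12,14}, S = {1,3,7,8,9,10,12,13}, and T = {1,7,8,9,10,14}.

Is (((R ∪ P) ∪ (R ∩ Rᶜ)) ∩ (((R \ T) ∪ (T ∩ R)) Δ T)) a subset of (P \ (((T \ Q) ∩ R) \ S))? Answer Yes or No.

Yes

R ∪ P = {2,4,5,8,9,11,12,13,14}
Rᶜ = {1,2,3,4,6,7,8,9,10,11,13}
R ∩ Rᶜ = {}
(R ∪ P) ∪ (R ∩ Rᶜ) = {2,4,5,8,9,11,12,13,14}
R \ T = {5,12}
T ∩ R = {14}
(R \ T) ∪ (T ∩ R) = {5,12,14}
((R \ T) ∪ (T ∩ R)) Δ T = {1,5,7,8,9,10,12}
((R ∪ P) ∪ (R ∩ Rᶜ)) ∩ (((R \ T) ∪ (T ∩ R)) Δ T) = {5,8,9,12}
T \ Q = {7,9,14}
(T \ Q) ∩ R = {14}
((T \ Q) ∩ R) \ S = {14}
P \ (((T \ Q) ∩ R) \ S) = {2,4,5,8,9,11,12,13}
Every element of {5,8,9,12} is in {2,4,5,8,9,11,12,13}, so ((R ∪ P) ∪ (R ∩ Rᶜ)) ∩ (((R \ T) ∪ (T ∩ R)) Δ T) ⊆ P \ (((T \ Q) ∩ R) \ S).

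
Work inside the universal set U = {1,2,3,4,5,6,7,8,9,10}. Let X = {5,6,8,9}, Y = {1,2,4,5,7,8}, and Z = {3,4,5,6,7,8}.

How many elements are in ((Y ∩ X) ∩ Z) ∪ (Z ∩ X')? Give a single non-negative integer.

5

Y ∩ X = {5,8}
(Y ∩ X) ∩ Z = {5,8}
X' = {1,2,3,4,7,10}
Z ∩ X' = {3,4,7}
((Y ∩ X) ∩ Z) ∪ (Z ∩ X') = {3,4,5,7,8}
|((Y ∩ X) ∩ Z) ∪ (Z ∩ X')| = 5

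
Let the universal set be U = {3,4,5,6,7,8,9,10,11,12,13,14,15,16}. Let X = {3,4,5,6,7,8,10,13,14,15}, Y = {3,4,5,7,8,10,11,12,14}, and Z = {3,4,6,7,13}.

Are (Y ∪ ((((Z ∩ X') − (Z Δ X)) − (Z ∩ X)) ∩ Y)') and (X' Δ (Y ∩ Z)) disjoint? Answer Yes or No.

No

X' = {9,11,12,16}
Z ∩ X' = {}
Z Δ X = {5,8,10,14,15}
(Z ∩ X') − (Z Δ X) = {}
Z ∩ X = {3,4,6,7,13}
((Z ∩ X') − (Z Δ X)) − (Z ∩ X) = {}
(((Z ∩ X') − (Z Δ X)) − (Z ∩ X)) ∩ Y = {}
((((Z ∩ X') − (Z Δ X)) − (Z ∩ X)) ∩ Y)' = {3,4,5,6,7,8,9,10,11,12,13,14,15,16}
Y ∪ ((((Z ∩ X') − (Z Δ X)) − (Z ∩ X)) ∩ Y)' = {3,4,5,6,7,8,9,10,11,12,13,14,15,16}
Y ∩ Z = {3,4,7}
X' Δ (Y ∩ Z) = {3,4,7,9,11,12,16}
3 lies in both, so they are not disjoint.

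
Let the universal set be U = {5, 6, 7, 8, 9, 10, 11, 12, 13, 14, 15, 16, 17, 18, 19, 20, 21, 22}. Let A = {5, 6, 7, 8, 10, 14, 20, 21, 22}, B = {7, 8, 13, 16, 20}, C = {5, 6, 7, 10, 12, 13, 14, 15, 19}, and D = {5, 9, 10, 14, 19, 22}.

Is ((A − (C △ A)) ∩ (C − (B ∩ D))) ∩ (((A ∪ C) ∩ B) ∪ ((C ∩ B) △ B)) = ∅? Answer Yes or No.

No

C △ A = {8, 12, 13, 15, 19, 20, 21, 22}
A − (C △ A) = {5, 6, 7, 10, 14}
B ∩ D = {}
C − (B ∩ D) = {5, 6, 7, 10, 12, 13, 14, 15, 19}
(A − (C △ A)) ∩ (C − (B ∩ D)) = {5, 6, 7, 10, 14}
A ∪ C = {5, 6, 7, 8, 10, 12, 13, 14, 15, 19, 20, 21, 22}
(A ∪ C) ∩ B = {7, 8, 13, 20}
C ∩ B = {7, 13}
(C ∩ B) △ B = {8, 16, 20}
((A ∪ C) ∩ B) ∪ ((C ∩ B) △ B) = {7, 8, 13, 16, 20}
7 lies in both, so they are not disjoint.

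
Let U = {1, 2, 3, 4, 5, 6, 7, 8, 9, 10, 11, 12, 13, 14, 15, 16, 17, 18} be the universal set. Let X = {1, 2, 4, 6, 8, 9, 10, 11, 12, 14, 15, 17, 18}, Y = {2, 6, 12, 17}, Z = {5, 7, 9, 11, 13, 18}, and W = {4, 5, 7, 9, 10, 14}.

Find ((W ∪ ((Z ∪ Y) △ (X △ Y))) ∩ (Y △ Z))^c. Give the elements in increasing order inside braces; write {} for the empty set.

{1, 3, 4, 8, 10, 11, 14, 15, 16, 18}

Z ∪ Y = {2, 5, 6, 7, 9, 11, 12, 13, 17, 18}
X △ Y = {1, 4, 8, 9, 10, 11, 14, 15, 18}
(Z ∪ Y) △ (X △ Y) = {1, 2, 4, 5, 6, 7, 8, 10, 12, 13, 14, 15, 17}
W ∪ ((Z ∪ Y) △ (X △ Y)) = {1, 2, 4, 5, 6, 7, 8, 9, 10, 12, 13, 14, 15, 17}
Y △ Z = {2, 5, 6, 7, 9, 11, 12, 13, 17, 18}
(W ∪ ((Z ∪ Y) △ (X △ Y))) ∩ (Y △ Z) = {2, 5, 6, 7, 9, 12, 13, 17}
((W ∪ ((Z ∪ Y) △ (X △ Y))) ∩ (Y △ Z))^c = {1, 3, 4, 8, 10, 11, 14, 15, 16, 18}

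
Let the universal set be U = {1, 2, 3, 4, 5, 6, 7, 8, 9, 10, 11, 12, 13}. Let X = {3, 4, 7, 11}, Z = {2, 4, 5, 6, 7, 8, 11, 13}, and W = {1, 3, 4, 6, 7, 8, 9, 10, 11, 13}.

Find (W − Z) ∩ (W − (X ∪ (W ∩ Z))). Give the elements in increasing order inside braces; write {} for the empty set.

W − Z = {1, 3, 9, 10}
W ∩ Z = {4, 6, 7, 8, 11, 13}
X ∪ (W ∩ Z) = {3, 4, 6, 7, 8, 11, 13}
W − (X ∪ (W ∩ Z)) = {1, 9, 10}
(W − Z) ∩ (W − (X ∪ (W ∩ Z))) = {1, 9, 10}

{1, 9, 10}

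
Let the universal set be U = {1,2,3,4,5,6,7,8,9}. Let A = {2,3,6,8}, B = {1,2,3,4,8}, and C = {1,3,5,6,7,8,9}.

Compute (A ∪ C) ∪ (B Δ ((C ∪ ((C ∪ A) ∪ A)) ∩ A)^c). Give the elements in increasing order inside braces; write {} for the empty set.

{1,2,3,5,6,7,8,9}

A ∪ C = {1,2,3,5,6,7,8,9}
C ∪ A = {1,2,3,5,6,7,8,9}
(C ∪ A) ∪ A = {1,2,3,5,6,7,8,9}
C ∪ ((C ∪ A) ∪ A) = {1,2,3,5,6,7,8,9}
(C ∪ ((C ∪ A) ∪ A)) ∩ A = {2,3,6,8}
((C ∪ ((C ∪ A) ∪ A)) ∩ A)^c = {1,4,5,7,9}
B Δ ((C ∪ ((C ∪ A) ∪ A)) ∩ A)^c = {2,3,5,7,8,9}
(A ∪ C) ∪ (B Δ ((C ∪ ((C ∪ A) ∪ A)) ∩ A)^c) = {1,2,3,5,6,7,8,9}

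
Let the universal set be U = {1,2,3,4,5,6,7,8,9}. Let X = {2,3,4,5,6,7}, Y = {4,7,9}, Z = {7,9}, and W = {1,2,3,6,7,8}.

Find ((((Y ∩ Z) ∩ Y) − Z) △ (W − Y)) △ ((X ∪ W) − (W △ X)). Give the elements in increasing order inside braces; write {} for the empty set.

Y ∩ Z = {7,9}
(Y ∩ Z) ∩ Y = {7,9}
((Y ∩ Z) ∩ Y) − Z = {}
W − Y = {1,2,3,6,8}
(((Y ∩ Z) ∩ Y) − Z) △ (W − Y) = {1,2,3,6,8}
X ∪ W = {1,2,3,4,5,6,7,8}
W △ X = {1,4,5,8}
(X ∪ W) − (W △ X) = {2,3,6,7}
((((Y ∩ Z) ∩ Y) − Z) △ (W − Y)) △ ((X ∪ W) − (W △ X)) = {1,7,8}

{1,7,8}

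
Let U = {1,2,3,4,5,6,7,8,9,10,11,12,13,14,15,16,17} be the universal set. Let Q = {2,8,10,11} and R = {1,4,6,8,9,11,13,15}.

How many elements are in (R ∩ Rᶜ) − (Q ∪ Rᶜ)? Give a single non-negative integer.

0

Rᶜ = {2,3,5,7,10,12,14,16,17}
R ∩ Rᶜ = {}
Q ∪ Rᶜ = {2,3,5,7,8,10,11,12,14,16,17}
(R ∩ Rᶜ) − (Q ∪ Rᶜ) = {}
|(R ∩ Rᶜ) − (Q ∪ Rᶜ)| = 0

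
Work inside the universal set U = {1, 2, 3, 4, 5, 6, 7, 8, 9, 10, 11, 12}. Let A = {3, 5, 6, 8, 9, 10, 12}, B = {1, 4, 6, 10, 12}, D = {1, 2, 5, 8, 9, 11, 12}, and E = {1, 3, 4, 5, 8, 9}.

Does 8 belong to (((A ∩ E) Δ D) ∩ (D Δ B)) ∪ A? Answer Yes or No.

8 ∈ A and 8 ∈ E, so 8 ∈ A ∩ E
8 ∈ (A ∩ E) and 8 ∈ D, so 8 ∉ (A ∩ E) Δ D
8 ∈ D and 8 ∉ B, so 8 ∈ D Δ B
8 ∉ ((A ∩ E) Δ D) and 8 ∈ (D Δ B), so 8 ∉ ((A ∩ E) Δ D) ∩ (D Δ B)
8 ∉ (((A ∩ E) Δ D) ∩ (D Δ B)) and 8 ∈ A, so 8 ∈ (((A ∩ E) Δ D) ∩ (D Δ B)) ∪ A

Yes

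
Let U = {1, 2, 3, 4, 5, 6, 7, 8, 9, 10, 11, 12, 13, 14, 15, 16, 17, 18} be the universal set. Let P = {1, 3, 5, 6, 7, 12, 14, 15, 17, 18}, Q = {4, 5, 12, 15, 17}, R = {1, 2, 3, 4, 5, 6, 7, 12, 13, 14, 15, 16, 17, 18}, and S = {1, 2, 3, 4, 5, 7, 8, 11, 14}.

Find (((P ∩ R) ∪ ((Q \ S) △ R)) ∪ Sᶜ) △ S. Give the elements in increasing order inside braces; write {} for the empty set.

{6, 8, 9, 10, 11, 12, 13, 15, 16, 17, 18}

P ∩ R = {1, 3, 5, 6, 7, 12, 14, 15, 17, 18}
Q \ S = {12, 15, 17}
(Q \ S) △ R = {1, 2, 3, 4, 5, 6, 7, 13, 14, 16, 18}
(P ∩ R) ∪ ((Q \ S) △ R) = {1, 2, 3, 4, 5, 6, 7, 12, 13, 14, 15, 16, 17, 18}
Sᶜ = {6, 9, 10, 12, 13, 15, 16, 17, 18}
((P ∩ R) ∪ ((Q \ S) △ R)) ∪ Sᶜ = {1, 2, 3, 4, 5, 6, 7, 9, 10, 12, 13, 14, 15, 16, 17, 18}
(((P ∩ R) ∪ ((Q \ S) △ R)) ∪ Sᶜ) △ S = {6, 8, 9, 10, 11, 12, 13, 15, 16, 17, 18}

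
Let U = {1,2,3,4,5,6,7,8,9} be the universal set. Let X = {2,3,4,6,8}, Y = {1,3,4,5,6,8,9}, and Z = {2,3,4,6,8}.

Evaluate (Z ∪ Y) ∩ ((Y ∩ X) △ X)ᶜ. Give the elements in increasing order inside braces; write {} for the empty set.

{1,3,4,5,6,8,9}

Z ∪ Y = {1,2,3,4,5,6,8,9}
Y ∩ X = {3,4,6,8}
(Y ∩ X) △ X = {2}
((Y ∩ X) △ X)ᶜ = {1,3,4,5,6,7,8,9}
(Z ∪ Y) ∩ ((Y ∩ X) △ X)ᶜ = {1,3,4,5,6,8,9}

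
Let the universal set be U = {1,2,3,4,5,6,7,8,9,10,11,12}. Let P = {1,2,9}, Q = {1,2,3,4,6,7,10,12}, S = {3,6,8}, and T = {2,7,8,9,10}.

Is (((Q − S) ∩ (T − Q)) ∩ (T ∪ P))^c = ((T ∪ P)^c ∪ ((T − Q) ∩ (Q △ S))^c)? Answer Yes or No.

No

Q − S = {1,2,4,7,10,12}
T − Q = {8,9}
(Q − S) ∩ (T − Q) = {}
T ∪ P = {1,2,7,8,9,10}
((Q − S) ∩ (T − Q)) ∩ (T ∪ P) = {}
(((Q − S) ∩ (T − Q)) ∩ (T ∪ P))^c = {1,2,3,4,5,6,7,8,9,10,11,12}
(T ∪ P)^c = {3,4,5,6,11,12}
Q △ S = {1,2,4,7,8,10,12}
(T − Q) ∩ (Q △ S) = {8}
((T − Q) ∩ (Q △ S))^c = {1,2,3,4,5,6,7,9,10,11,12}
(T ∪ P)^c ∪ ((T − Q) ∩ (Q △ S))^c = {1,2,3,4,5,6,7,9,10,11,12}
8 ∈ (((Q − S) ∩ (T − Q)) ∩ (T ∪ P))^c but 8 ∉ (T ∪ P)^c ∪ ((T − Q) ∩ (Q △ S))^c, so they differ.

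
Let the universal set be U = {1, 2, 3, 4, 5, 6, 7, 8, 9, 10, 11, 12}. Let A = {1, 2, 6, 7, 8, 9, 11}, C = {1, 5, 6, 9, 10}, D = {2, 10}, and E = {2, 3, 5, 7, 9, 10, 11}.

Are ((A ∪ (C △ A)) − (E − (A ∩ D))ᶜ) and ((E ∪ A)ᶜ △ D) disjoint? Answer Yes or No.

C △ A = {2, 5, 7, 8, 10, 11}
A ∪ (C △ A) = {1, 2, 5, 6, 7, 8, 9, 10, 11}
A ∩ D = {2}
E − (A ∩ D) = {3, 5, 7, 9, 10, 11}
(E − (A ∩ D))ᶜ = {1, 2, 4, 6, 8, 12}
(A ∪ (C △ A)) − (E − (A ∩ D))ᶜ = {5, 7, 9, 10, 11}
E ∪ A = {1, 2, 3, 5, 6, 7, 8, 9, 10, 11}
(E ∪ A)ᶜ = {4, 12}
(E ∪ A)ᶜ △ D = {2, 4, 10, 12}
10 lies in both, so they are not disjoint.

No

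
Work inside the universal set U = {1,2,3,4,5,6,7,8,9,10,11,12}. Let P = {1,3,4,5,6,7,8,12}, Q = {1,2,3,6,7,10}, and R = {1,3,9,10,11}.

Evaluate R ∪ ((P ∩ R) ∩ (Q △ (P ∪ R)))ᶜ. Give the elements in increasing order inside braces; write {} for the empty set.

{1,2,3,4,5,6,7,8,9,10,11,12}

P ∩ R = {1,3}
P ∪ R = {1,3,4,5,6,7,8,9,10,11,12}
Q △ (P ∪ R) = {2,4,5,8,9,11,12}
(P ∩ R) ∩ (Q △ (P ∪ R)) = {}
((P ∩ R) ∩ (Q △ (P ∪ R)))ᶜ = {1,2,3,4,5,6,7,8,9,10,11,12}
R ∪ ((P ∩ R) ∩ (Q △ (P ∪ R)))ᶜ = {1,2,3,4,5,6,7,8,9,10,11,12}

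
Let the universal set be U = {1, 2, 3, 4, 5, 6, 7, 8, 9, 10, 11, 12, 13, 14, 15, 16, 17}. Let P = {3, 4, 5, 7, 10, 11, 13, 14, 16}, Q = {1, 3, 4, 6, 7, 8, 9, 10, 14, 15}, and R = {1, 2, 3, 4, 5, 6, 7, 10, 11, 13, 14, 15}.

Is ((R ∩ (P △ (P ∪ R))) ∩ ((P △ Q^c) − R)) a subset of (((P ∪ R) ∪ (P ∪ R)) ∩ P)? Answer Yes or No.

P ∪ R = {1, 2, 3, 4, 5, 6, 7, 10, 11, 13, 14, 15, 16}
P △ (P ∪ R) = {1, 2, 6, 15}
R ∩ (P △ (P ∪ R)) = {1, 2, 6, 15}
Q^c = {2, 5, 11, 12, 13, 16, 17}
P △ Q^c = {2, 3, 4, 7, 10, 12, 14, 17}
(P △ Q^c) − R = {12, 17}
(R ∩ (P △ (P ∪ R))) ∩ ((P △ Q^c) − R) = {}
(P ∪ R) ∪ (P ∪ R) = {1, 2, 3, 4, 5, 6, 7, 10, 11, 13, 14, 15, 16}
((P ∪ R) ∪ (P ∪ R)) ∩ P = {3, 4, 5, 7, 10, 11, 13, 14, 16}
Every element of {} is in {3, 4, 5, 7, 10, 11, 13, 14, 16}, so (R ∩ (P △ (P ∪ R))) ∩ ((P △ Q^c) − R) ⊆ ((P ∪ R) ∪ (P ∪ R)) ∩ P.

Yes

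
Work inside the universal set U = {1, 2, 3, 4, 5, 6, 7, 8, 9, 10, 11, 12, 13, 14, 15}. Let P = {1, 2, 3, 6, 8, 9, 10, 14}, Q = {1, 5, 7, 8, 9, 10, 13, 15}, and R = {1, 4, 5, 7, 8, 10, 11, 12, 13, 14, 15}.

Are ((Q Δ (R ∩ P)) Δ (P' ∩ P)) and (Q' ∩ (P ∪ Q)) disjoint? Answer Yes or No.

No

R ∩ P = {1, 8, 10, 14}
Q Δ (R ∩ P) = {5, 7, 9, 13, 14, 15}
P' = {4, 5, 7, 11, 12, 13, 15}
P' ∩ P = {}
(Q Δ (R ∩ P)) Δ (P' ∩ P) = {5, 7, 9, 13, 14, 15}
Q' = {2, 3, 4, 6, 11, 12, 14}
P ∪ Q = {1, 2, 3, 5, 6, 7, 8, 9, 10, 13, 14, 15}
Q' ∩ (P ∪ Q) = {2, 3, 6, 14}
14 lies in both, so they are not disjoint.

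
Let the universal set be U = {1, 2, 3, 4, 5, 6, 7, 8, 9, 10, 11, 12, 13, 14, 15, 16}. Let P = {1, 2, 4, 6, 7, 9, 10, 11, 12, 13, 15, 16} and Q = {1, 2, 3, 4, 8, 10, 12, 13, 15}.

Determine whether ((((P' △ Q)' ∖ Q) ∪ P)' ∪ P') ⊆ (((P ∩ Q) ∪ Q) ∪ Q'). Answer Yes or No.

P' = {3, 5, 8, 14}
P' △ Q = {1, 2, 4, 5, 10, 12, 13, 14, 15}
(P' △ Q)' = {3, 6, 7, 8, 9, 11, 16}
(P' △ Q)' ∖ Q = {6, 7, 9, 11, 16}
((P' △ Q)' ∖ Q) ∪ P = {1, 2, 4, 6, 7, 9, 10, 11, 12, 13, 15, 16}
(((P' △ Q)' ∖ Q) ∪ P)' = {3, 5, 8, 14}
(((P' △ Q)' ∖ Q) ∪ P)' ∪ P' = {3, 5, 8, 14}
P ∩ Q = {1, 2, 4, 10, 12, 13, 15}
(P ∩ Q) ∪ Q = {1, 2, 3, 4, 8, 10, 12, 13, 15}
Q' = {5, 6, 7, 9, 11, 14, 16}
((P ∩ Q) ∪ Q) ∪ Q' = {1, 2, 3, 4, 5, 6, 7, 8, 9, 10, 11, 12, 13, 14, 15, 16}
Every element of {3, 5, 8, 14} is in {1, 2, 3, 4, 5, 6, 7, 8, 9, 10, 11, 12, 13, 14, 15, 16}, so (((P' △ Q)' ∖ Q) ∪ P)' ∪ P' ⊆ ((P ∩ Q) ∪ Q) ∪ Q'.

Yes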